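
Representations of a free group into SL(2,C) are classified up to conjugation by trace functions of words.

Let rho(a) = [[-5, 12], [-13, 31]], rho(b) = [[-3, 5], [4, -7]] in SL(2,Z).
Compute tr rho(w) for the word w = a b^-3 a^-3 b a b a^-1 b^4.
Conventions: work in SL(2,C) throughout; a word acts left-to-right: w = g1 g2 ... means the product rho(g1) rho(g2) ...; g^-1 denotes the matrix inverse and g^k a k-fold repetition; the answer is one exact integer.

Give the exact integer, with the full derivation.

4463182292747186

rho(a) = [[-5, 12], [-13, 31]]
... * rho(b^-1) = [[-7, -5], [-4, -3]]  ->  [[-13, -11], [-33, -28]]
... * rho(b^-1) = [[-7, -5], [-4, -3]]  ->  [[135, 98], [343, 249]]
... * rho(b^-1) = [[-7, -5], [-4, -3]]  ->  [[-1337, -969], [-3397, -2462]]
... * rho(a^-1) = [[31, -12], [13, -5]]  ->  [[-54044, 20889], [-137313, 53074]]
... * rho(a^-1) = [[31, -12], [13, -5]]  ->  [[-1403807, 544083], [-3566741, 1382386]]
... * rho(a^-1) = [[31, -12], [13, -5]]  ->  [[-36444938, 14125269], [-92597953, 35888962]]
... * rho(b) = [[-3, 5], [4, -7]]  ->  [[165835890, -281101573], [421349707, -714212499]]
... * rho(a) = [[-5, 12], [-13, 31]]  ->  [[2825140999, -6724118083], [7178013952, -17084390985]]
... * rho(b) = [[-3, 5], [4, -7]]  ->  [[-35371895329, 61194531576], [-89871605796, 155480806655]]
... * rho(a^-1) = [[31, -12], [13, -5]]  ->  [[-300999844711, 118490086068], [-764769293161, 301055236277]]
... * rho(b) = [[-3, 5], [4, -7]]  ->  [[1376959878405, -2334429826031], [3498528824591, -5931233119744]]
... * rho(b) = [[-3, 5], [4, -7]]  ->  [[-13468598939339, 23225808174242], [-34220518952749, 59011275961163]]
... * rho(b) = [[-3, 5], [4, -7]]  ->  [[133309029514985, -229923651916389], [338706660702899, -584181526491886]]
... * rho(b) = [[-3, 5], [4, -7]]  ->  [[-1319621696210511, 2276010710989648], [-3352846088076241, 5782803988957697]]
tr = -1319621696210511 + 5782803988957697 = 4463182292747186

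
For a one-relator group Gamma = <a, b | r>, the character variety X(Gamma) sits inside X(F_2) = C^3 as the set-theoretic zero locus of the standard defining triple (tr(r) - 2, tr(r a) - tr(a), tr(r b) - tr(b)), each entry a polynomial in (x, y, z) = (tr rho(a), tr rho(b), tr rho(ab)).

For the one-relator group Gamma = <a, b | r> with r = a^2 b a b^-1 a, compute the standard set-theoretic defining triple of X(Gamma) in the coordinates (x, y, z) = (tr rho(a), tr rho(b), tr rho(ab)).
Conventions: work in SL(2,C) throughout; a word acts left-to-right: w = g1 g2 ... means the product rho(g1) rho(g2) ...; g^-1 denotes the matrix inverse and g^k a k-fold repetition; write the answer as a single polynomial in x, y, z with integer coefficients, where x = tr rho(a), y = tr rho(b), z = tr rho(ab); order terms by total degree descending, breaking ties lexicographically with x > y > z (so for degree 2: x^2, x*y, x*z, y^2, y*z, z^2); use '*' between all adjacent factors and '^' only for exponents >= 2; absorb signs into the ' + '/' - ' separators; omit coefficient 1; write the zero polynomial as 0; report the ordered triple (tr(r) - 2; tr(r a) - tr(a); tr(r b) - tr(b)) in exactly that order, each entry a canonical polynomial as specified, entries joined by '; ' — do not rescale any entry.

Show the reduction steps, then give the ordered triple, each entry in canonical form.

trace(b a^2) = trace(a) * trace(b a) - trace(b)   [square of a] = x*z - y
reduce: trace(a b a^2) = trace(a) * trace(b a^2) - trace(b a)   [square of a] = x^2*z - x*y - z
trace(a^3 b a) = trace(a) * trace(a b a^2) - trace(a b a)   [square of a] = x^3*z - x^2*y - 2*x*z + y
trace(b a b a) = trace(b a) * trace(b a) - trace(1)   [split at a repeated b] = z^2 - 2
trace(b a b) = trace(b) * trace(a b) - trace(a)   [square of b] = y*z - x
reduce: trace(a b a b a) = trace(a) * trace(b a b a) - trace(b a b)   [square of a] = x*z^2 - y*z - x
trace(a^3 b a b) = trace(a) * trace(a b a b a) - trace(a b a b)   [square of a] = x^2*z^2 - x*y*z - x^2 - z^2 + 2
so trace(a^2 b a b^-1 a) = trace(a^3 b a) * trace(b) - trace(a^3 b a b)   [inverse elimination on b] = x^3*y*z - x^2*y^2 - x^2*z^2 - x*y*z + x^2 + y^2 + z^2 - 2
trace(a^4 b a) = trace(a) * trace(a^2 b a^2) - trace(a^2 b a)  (reduce the a square) = x^4*z - x^3*y - 3*x^2*z + 2*x*y + z
trace(a^4 b a b) = trace(a) * trace(a b a b a^2) - trace(a b a b a)  (reduce the a square) = x^3*z^2 - x^2*y*z - x^3 - 2*x*z^2 + y*z + 3*x
trace(a^2 b a b^-1 a^2) = trace(a^4 b a) * trace(b) - trace(a^4 b a b)  (eliminate b^-1) = x^4*y*z - x^3*y^2 - x^3*z^2 - 2*x^2*y*z + x^3 + 2*x*y^2 + 2*x*z^2 - 3*x
so trace(b^2) = trace(b) * trace(b) - trace(1) = y^2 - 2
so trace(b a^2 b) = trace(a) * trace(b^2 a) - trace(b^2) = x*y*z - x^2 - y^2 + 2
trace(a b a^2 b a) = trace(a) * trace(b a^2 b a) - trace(b a^2 b) = x^2*z^2 - 2*x*y*z + y^2 - 2
reduce: trace(b a b a b a) = trace(a b) * trace(a b a b) - trace(a^-1 b^-1) = z^3 - 3*z
trace(b a b a b) = trace(b) * trace(a b a b) - trace(a b a) = y*z^2 - x*z - y
trace(a b a^2 b a b) = trace(a) * trace(b a b a b a) - trace(b a b a b) = x*z^3 - y*z^2 - 2*x*z + y
so trace(a^2 b a b^-1 a b) = trace(a b a^2 b a) * trace(b) - trace(a b a^2 b a b) = x^2*y*z^2 - 2*x*y^2*z - x*z^3 + y^3 + y*z^2 + 2*x*z - 3*y
assemble the triple (trace(r) - 2; trace(r a) - x; trace(r b) - y)

x^3*y*z - x^2*y^2 - x^2*z^2 - x*y*z + x^2 + y^2 + z^2 - 4; x^4*y*z - x^3*y^2 - x^3*z^2 - 2*x^2*y*z + x^3 + 2*x*y^2 + 2*x*z^2 - 4*x; x^2*y*z^2 - 2*x*y^2*z - x*z^3 + y^3 + y*z^2 + 2*x*z - 4*y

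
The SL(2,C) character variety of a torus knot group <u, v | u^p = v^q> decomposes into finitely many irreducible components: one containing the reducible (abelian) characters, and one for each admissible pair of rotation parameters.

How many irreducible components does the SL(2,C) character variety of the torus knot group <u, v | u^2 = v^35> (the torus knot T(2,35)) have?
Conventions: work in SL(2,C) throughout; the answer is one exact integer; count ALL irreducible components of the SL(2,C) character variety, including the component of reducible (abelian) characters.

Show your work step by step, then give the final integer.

18

For T(2,35): irreducibility forces the central element u^2 = v^35 to one of +I, -I.
This locks tr(u) to 2*cos(pi*alpha/2), alpha in 1..1, and tr(v) to 2*cos(pi*beta/35), beta in 1..34, on each component of irreducible characters.
u^2 = (-1)^alpha I and v^35 = (-1)^beta I must agree, so alpha and beta have equal parity.
Enumerate parity-matched pairs: 1*17 odd-odd plus 0*17 even-even gives 17.
Total: 17 irreducible-character components + 1 reducible (abelian) component = 18.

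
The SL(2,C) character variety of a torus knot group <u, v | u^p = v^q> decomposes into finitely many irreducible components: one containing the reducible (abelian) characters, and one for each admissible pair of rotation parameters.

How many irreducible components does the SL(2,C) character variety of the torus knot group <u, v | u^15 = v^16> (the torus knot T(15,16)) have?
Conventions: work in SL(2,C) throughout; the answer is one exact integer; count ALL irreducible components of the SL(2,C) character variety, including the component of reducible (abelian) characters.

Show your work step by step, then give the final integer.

106

For T(15,16): irreducibility forces the central element u^15 = v^16 to one of +I, -I.
This locks tr(u) to 2*cos(pi*alpha/15), alpha in 1..14, and tr(v) to 2*cos(pi*beta/16), beta in 1..15, on each component of irreducible characters.
Consistency of u^15 = (-1)^alpha I with v^16 = (-1)^beta I forces alpha = beta (mod 2).
count pairs: odd alpha (7 choices) x odd beta (8), plus even alpha (7) x even beta (7): 7*8 + 7*7 = 105.
Total: 105 irreducible-character components + 1 reducible (abelian) component = 106.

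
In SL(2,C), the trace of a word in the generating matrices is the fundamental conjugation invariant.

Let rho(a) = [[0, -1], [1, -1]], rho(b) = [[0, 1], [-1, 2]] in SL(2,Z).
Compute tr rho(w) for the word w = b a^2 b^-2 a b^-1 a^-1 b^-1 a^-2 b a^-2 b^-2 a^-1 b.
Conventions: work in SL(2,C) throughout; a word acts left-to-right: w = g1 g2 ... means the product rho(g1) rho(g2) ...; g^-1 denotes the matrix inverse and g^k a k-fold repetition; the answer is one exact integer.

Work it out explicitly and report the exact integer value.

rho(b) = [[0, 1], [-1, 2]]
... * rho(a) = [[0, -1], [1, -1]]  ->  [[1, -1], [2, -1]]
... * rho(a) = [[0, -1], [1, -1]]  ->  [[-1, 0], [-1, -1]]
... * rho(b^-1) = [[2, -1], [1, 0]]  ->  [[-2, 1], [-3, 1]]
... * rho(b^-1) = [[2, -1], [1, 0]]  ->  [[-3, 2], [-5, 3]]
... * rho(a) = [[0, -1], [1, -1]]  ->  [[2, 1], [3, 2]]
... * rho(b^-1) = [[2, -1], [1, 0]]  ->  [[5, -2], [8, -3]]
... * rho(a^-1) = [[-1, 1], [-1, 0]]  ->  [[-3, 5], [-5, 8]]
... * rho(b^-1) = [[2, -1], [1, 0]]  ->  [[-1, 3], [-2, 5]]
... * rho(a^-1) = [[-1, 1], [-1, 0]]  ->  [[-2, -1], [-3, -2]]
... * rho(a^-1) = [[-1, 1], [-1, 0]]  ->  [[3, -2], [5, -3]]
... * rho(b) = [[0, 1], [-1, 2]]  ->  [[2, -1], [3, -1]]
... * rho(a^-1) = [[-1, 1], [-1, 0]]  ->  [[-1, 2], [-2, 3]]
... * rho(a^-1) = [[-1, 1], [-1, 0]]  ->  [[-1, -1], [-1, -2]]
... * rho(b^-1) = [[2, -1], [1, 0]]  ->  [[-3, 1], [-4, 1]]
... * rho(b^-1) = [[2, -1], [1, 0]]  ->  [[-5, 3], [-7, 4]]
... * rho(a^-1) = [[-1, 1], [-1, 0]]  ->  [[2, -5], [3, -7]]
... * rho(b) = [[0, 1], [-1, 2]]  ->  [[5, -8], [7, -11]]
tr = 5 + -11 = -6

-6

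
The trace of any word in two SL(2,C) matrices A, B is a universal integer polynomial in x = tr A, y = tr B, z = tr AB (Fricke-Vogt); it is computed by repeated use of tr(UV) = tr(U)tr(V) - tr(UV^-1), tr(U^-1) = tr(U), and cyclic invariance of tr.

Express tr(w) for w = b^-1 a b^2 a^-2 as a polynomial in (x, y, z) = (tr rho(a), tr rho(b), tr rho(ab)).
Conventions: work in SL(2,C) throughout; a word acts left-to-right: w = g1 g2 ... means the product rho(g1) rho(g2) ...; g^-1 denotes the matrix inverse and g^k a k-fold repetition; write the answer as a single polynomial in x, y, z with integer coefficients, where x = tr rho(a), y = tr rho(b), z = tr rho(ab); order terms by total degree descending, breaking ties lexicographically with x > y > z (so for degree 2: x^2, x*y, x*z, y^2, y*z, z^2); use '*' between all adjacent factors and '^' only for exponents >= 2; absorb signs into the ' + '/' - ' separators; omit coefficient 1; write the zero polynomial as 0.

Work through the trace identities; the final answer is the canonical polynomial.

-x^2*y^2*z + x^3*y + x*y^3 + x*y*z^2 - 3*x*y - z

tr(a^2 b) = tr(a) * tr(b a) - tr(b)  (reduce the a square) = x*z - y
and tr(a^2) = tr(a) * tr(a) - tr(1)  (reduce the a square) = x^2 - 2
tr(a b^2 a) = tr(b) * tr(a^2 b) - tr(a^2)  (reduce the b square) = x*y*z - x^2 - y^2 + 2
tr(a b a b) = tr(a b) * tr(a b) - tr(1)  (split on a) = z^2 - 2
tr(a b^2 a b) = tr(b) * tr(a b a b) - tr(a b a)  (reduce the b square) = y*z^2 - x*z - y
next, tr(b^-1 a b^2 a) = tr(a b^2 a) * tr(b) - tr(a b^2 a b)  (eliminate b^-1) = x*y^2*z - x^2*y - y^3 - y*z^2 + x*z + 3*y
tr(b^-1 a b^2 a^-1) = tr(b^-1 a b^2) * tr(a) - tr(b^-1 a b^2 a)  (eliminate a^-1) = -x*y^2*z + x^2*y + y^3 + y*z^2 - 3*y
next, tr(b^-1 a b^2 a^-2) = tr(b^-1 a b^2 a^-1) * tr(a) - tr(b^-1 a b^2)  (eliminate a^-1) = -x^2*y^2*z + x^3*y + x*y^3 + x*y*z^2 - 3*x*y - z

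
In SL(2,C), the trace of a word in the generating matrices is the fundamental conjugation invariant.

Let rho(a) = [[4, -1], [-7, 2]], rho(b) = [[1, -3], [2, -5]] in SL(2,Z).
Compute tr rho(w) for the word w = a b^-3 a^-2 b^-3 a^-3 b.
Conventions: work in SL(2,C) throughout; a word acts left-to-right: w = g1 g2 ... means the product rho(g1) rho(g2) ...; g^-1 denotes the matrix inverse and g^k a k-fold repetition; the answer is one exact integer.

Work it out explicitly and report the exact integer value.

rho(a) = [[4, -1], [-7, 2]]
... * rho(b^-1) = [[-5, 3], [-2, 1]]  ->  [[-18, 11], [31, -19]]
... * rho(b^-1) = [[-5, 3], [-2, 1]]  ->  [[68, -43], [-117, 74]]
... * rho(b^-1) = [[-5, 3], [-2, 1]]  ->  [[-254, 161], [437, -277]]
... * rho(a^-1) = [[2, 1], [7, 4]]  ->  [[619, 390], [-1065, -671]]
... * rho(a^-1) = [[2, 1], [7, 4]]  ->  [[3968, 2179], [-6827, -3749]]
... * rho(b^-1) = [[-5, 3], [-2, 1]]  ->  [[-24198, 14083], [41633, -24230]]
... * rho(b^-1) = [[-5, 3], [-2, 1]]  ->  [[92824, -58511], [-159705, 100669]]
... * rho(b^-1) = [[-5, 3], [-2, 1]]  ->  [[-347098, 219961], [597187, -378446]]
... * rho(a^-1) = [[2, 1], [7, 4]]  ->  [[845531, 532746], [-1454748, -916597]]
... * rho(a^-1) = [[2, 1], [7, 4]]  ->  [[5420284, 2976515], [-9325675, -5121136]]
... * rho(a^-1) = [[2, 1], [7, 4]]  ->  [[31676173, 17326344], [-54499302, -29810219]]
... * rho(b) = [[1, -3], [2, -5]]  ->  [[66328861, -181660239], [-114119740, 312549001]]
tr = 66328861 + 312549001 = 378877862

378877862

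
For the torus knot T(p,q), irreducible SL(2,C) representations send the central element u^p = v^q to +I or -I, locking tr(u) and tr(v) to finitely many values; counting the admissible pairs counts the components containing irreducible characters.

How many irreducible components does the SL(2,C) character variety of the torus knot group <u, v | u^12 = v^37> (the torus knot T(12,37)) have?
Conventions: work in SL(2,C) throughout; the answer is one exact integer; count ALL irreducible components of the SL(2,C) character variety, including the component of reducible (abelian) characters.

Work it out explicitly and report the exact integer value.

199

In the torus knot group T(12,37), u^12 = v^37 is central, so an irreducible representation sends it to +I or -I (Schur).
So on each irreducible component the traces are pinned: tr(u) = 2*cos(pi*alpha/12) with 1 <= alpha <= 11, tr(v) = 2*cos(pi*beta/37) with 1 <= beta <= 36.
Consistency of u^12 = (-1)^alpha I with v^37 = (-1)^beta I forces alpha = beta (mod 2).
count pairs: odd alpha (6 choices) x odd beta (18), plus even alpha (5) x even beta (18): 6*18 + 5*18 = 198.
That is 198 components of irreducible characters, and with the reducible (abelian) component the total is 199.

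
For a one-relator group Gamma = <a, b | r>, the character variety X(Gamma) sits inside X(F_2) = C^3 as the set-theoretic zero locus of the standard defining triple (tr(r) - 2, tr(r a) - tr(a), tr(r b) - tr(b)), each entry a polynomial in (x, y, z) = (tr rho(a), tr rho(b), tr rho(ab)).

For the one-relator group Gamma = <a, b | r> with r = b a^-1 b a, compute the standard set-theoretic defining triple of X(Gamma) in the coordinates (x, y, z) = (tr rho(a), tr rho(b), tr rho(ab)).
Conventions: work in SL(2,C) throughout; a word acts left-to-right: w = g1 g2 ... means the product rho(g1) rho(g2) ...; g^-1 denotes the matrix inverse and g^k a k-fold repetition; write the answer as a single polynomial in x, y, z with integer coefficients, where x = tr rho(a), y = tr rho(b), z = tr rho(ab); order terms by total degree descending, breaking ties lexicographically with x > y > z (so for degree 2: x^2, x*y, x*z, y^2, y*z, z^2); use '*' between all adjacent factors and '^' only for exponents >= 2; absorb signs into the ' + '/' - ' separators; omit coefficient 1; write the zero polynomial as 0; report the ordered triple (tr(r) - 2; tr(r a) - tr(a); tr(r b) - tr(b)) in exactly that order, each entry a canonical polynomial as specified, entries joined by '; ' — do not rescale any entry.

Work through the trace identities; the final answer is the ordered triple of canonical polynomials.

x*y*z - x^2 - z^2; x^2*y*z - x^3 - x*y^2 - x*z^2 + y*z + 2*x; x*y^2*z - x^2*y - y*z^2

trace(b a b) = trace(b) trace(a b) - trace(a)   [square of b] = y*z - x
trace(b a b a) = trace(b a) trace(b a) - trace(1)   [split at a repeated b] = z^2 - 2
trace(b a^-1 b a) = trace(b a b) trace(a) - trace(b a b a)   [inverse elimination on a] = x*y*z - x^2 - z^2 + 2
trace(a^2 b) = trace(a) trace(b a) - trace(b)  (reduce the a square) = x*z - y
trace(a^2) = trace(a) trace(a) - trace(1)  (reduce the a square) = x^2 - 2
so trace(b a^2 b) = trace(b) trace(a^2 b) - trace(a^2)  (reduce the b square) = x*y*z - x^2 - y^2 + 2
so trace(b a^2 b a) = trace(a) trace(b a b a) - trace(b a b)  (reduce the a square) = x*z^2 - y*z - x
trace(b a^-1 b a^2) = trace(b a^2 b) trace(a) - trace(b a^2 b a)  (eliminate a^-1) = x^2*y*z - x^3 - x*y^2 - x*z^2 + y*z + 3*x
trace(b a b^2) = trace(b) trace(b a b) - trace(b a) = y^2*z - x*y - z
trace(b a b^2 a) = trace(b) trace(a b a b) - trace(a b a) = y*z^2 - x*z - y
trace(b a^-1 b a b) = trace(b a b^2) trace(a) - trace(b a b^2 a) = x*y^2*z - x^2*y - y*z^2 + y
assemble the triple (trace(r) - 2; trace(r a) - x; trace(r b) - y)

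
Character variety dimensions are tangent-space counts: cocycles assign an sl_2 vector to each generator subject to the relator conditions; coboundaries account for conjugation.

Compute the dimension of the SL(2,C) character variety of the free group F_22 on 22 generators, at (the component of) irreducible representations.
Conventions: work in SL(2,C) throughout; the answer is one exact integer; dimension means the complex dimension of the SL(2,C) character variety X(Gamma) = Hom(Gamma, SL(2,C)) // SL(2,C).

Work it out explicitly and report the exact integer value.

63

Gamma = F_22 has 22 generators and no relators.
Z^1(Gamma, Ad rho) = (sl_2)^22: a cocycle is a free choice of one sl_2 vector per generator, so dim Z^1 = 3*22 = 66.
dim B^1 = 3: the coboundary map is injective because an irreducible image has centralizer 0 in sl_2.
dim H^1 = 66 - 3 = 63, which is dim X.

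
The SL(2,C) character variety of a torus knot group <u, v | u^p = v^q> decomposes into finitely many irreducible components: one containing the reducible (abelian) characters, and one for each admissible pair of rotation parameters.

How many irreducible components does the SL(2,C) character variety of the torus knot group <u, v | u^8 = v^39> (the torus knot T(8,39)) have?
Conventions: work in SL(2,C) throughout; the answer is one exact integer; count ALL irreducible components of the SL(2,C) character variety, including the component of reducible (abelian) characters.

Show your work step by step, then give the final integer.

134

In the torus knot group T(8,39), u^8 = v^39 is central, so an irreducible representation sends it to +I or -I (Schur).
So on each irreducible component the traces are pinned: tr(u) = 2*cos(pi*alpha/8) with 1 <= alpha <= 7, tr(v) = 2*cos(pi*beta/39) with 1 <= beta <= 38.
Consistency of u^8 = (-1)^alpha I with v^39 = (-1)^beta I forces alpha = beta (mod 2).
Counting: 4 odd alphas x 19 odd betas + 3 even alphas x 19 even betas = 76 + 57 = 133.
That is 133 components of irreducible characters, and with the reducible (abelian) component the total is 134.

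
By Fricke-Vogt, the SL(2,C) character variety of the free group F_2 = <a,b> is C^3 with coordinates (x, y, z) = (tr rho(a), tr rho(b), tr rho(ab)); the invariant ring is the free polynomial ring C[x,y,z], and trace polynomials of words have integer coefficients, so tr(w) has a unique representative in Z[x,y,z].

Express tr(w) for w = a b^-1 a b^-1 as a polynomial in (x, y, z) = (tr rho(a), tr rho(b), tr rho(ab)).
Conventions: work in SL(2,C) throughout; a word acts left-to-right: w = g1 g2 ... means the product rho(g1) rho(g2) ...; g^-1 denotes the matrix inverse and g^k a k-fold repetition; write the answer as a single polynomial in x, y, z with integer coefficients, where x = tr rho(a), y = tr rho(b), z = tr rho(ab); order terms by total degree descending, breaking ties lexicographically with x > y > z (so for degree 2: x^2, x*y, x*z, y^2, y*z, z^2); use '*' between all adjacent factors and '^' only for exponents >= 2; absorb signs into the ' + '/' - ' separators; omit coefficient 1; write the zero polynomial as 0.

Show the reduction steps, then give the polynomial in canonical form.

x^2*y^2 - 2*x*y*z + z^2 - 2

trace(a^2) = trace(a) * trace(a) - trace(1)  (reduce the a square) = x^2 - 2
trace(a^2 b) = trace(a) * trace(b a) - trace(b)  (reduce the a square) = x*z - y
reduce: trace(a b^-1 a) = trace(a^2) * trace(b) - trace(a^2 b)  (eliminate b^-1) = x^2*y - x*z - y
reduce: trace(a b a b) = trace(b a) * trace(b a) - trace(1)  (split on b) = z^2 - 2
reduce: trace(a b^-1 a b) = trace(a b a) * trace(b) - trace(a b a b)  (eliminate b^-1) = x*y*z - y^2 - z^2 + 2
reduce: trace(a b^-1 a b^-1) = trace(a b^-1 a) * trace(b) - trace(a b^-1 a b)  (eliminate b^-1) = x^2*y^2 - 2*x*y*z + z^2 - 2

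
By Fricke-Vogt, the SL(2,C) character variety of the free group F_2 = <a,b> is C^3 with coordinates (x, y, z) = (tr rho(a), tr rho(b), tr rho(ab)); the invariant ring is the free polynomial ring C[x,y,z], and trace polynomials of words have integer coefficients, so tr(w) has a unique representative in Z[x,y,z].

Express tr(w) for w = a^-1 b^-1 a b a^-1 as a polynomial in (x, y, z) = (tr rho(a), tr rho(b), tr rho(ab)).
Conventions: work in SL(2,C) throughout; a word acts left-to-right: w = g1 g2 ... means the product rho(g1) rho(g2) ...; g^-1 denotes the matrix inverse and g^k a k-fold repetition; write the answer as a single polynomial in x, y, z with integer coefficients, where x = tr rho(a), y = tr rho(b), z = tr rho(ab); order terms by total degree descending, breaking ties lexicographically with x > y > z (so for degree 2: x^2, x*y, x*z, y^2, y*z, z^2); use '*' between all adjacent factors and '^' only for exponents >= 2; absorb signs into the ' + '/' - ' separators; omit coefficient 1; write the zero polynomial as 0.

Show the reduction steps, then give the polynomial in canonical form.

-x^2*y*z + x^3 + x*y^2 + x*z^2 - 3*x

tr(b a b) = tr(b) tr(a b) - tr(a) = y*z - x
use: tr(b a b a) = tr(a b) tr(a b) - tr(1) = z^2 - 2
tr(a b a^-1 b) = tr(b a b) tr(a) - tr(b a b a) = x*y*z - x^2 - z^2 + 2
use: tr(a^-1 b^-1 a b) = tr(a b a^-1) tr(b) - tr(a b a^-1 b) = -x*y*z + x^2 + y^2 + z^2 - 2
use: tr(a^-1 b^-1 a b a^-1) = tr(a^-1 b^-1 a b) tr(a) - tr(a^-1 b^-1 a b a) = -x^2*y*z + x^3 + x*y^2 + x*z^2 - 3*x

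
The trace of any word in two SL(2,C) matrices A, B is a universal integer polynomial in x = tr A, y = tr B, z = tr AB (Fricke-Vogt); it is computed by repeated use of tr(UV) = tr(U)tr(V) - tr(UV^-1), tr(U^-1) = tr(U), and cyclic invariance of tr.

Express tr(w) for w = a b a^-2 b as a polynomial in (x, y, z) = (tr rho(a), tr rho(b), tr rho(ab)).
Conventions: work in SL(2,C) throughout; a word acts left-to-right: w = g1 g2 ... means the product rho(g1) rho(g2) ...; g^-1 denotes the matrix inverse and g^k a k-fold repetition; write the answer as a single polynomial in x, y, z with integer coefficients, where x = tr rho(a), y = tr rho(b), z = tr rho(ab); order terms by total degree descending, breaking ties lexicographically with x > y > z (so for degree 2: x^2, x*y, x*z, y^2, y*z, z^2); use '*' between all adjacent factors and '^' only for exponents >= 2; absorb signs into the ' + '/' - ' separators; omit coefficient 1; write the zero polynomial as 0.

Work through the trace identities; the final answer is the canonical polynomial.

x^2*y*z - x^3 - x*z^2 - y*z + 3*x

tr(b a b) = tr(b) tr(a b) - tr(a) = y*z - x
tr(b a b a) = tr(b a) tr(b a) - tr(1) = z^2 - 2
tr(a^-1 b a b) = tr(b a b) tr(a) - tr(b a b a) = x*y*z - x^2 - z^2 + 2
tr(a b a^-2 b) = tr(a^-1 b a b) tr(a) - tr(a^-1 b a b a) = x^2*y*z - x^3 - x*z^2 - y*z + 3*x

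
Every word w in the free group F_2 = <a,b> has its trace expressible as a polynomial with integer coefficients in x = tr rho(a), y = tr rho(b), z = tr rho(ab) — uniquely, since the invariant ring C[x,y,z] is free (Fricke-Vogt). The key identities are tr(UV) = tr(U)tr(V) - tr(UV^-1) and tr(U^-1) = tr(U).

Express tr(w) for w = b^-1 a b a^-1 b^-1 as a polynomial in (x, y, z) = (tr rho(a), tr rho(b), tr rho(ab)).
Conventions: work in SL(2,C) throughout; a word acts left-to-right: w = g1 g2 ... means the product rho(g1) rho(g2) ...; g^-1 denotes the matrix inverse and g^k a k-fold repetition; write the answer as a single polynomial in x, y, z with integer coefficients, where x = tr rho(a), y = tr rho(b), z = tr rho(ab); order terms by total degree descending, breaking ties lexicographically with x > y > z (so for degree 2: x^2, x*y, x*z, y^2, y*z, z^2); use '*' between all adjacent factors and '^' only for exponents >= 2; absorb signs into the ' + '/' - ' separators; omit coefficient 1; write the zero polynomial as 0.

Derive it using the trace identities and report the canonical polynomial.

and trace(b a b) = trace(b)*trace(a b) - trace(a) = y*z - x
trace(b a b a) = trace(a b)*trace(a b) - trace(1) = z^2 - 2
trace(a b a^-1 b) = trace(b a b)*trace(a) - trace(b a b a) = x*y*z - x^2 - z^2 + 2
trace(b^-1 a b a^-1) = trace(a b a^-1)*trace(b) - trace(a b a^-1 b) = -x*y*z + x^2 + y^2 + z^2 - 2
trace(b^-1 a b a^-1 b^-1) = trace(b^-1 a b a^-1)*trace(b) - trace(b^-1 a b a^-1 b) = -x*y^2*z + x^2*y + y^3 + y*z^2 - 3*y

-x*y^2*z + x^2*y + y^3 + y*z^2 - 3*y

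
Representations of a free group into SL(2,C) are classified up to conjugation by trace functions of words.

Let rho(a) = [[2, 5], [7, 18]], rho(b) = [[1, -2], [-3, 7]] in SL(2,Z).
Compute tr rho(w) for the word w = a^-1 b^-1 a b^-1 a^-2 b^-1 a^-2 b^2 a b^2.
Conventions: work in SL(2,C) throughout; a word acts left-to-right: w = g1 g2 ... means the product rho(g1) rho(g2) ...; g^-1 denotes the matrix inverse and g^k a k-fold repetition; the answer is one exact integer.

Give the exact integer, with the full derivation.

rho(a^-1) = [[18, -5], [-7, 2]]
... * rho(b^-1) = [[7, 2], [3, 1]]  ->  [[111, 31], [-43, -12]]
... * rho(a) = [[2, 5], [7, 18]]  ->  [[439, 1113], [-170, -431]]
... * rho(b^-1) = [[7, 2], [3, 1]]  ->  [[6412, 1991], [-2483, -771]]
... * rho(a^-1) = [[18, -5], [-7, 2]]  ->  [[101479, -28078], [-39297, 10873]]
... * rho(a^-1) = [[18, -5], [-7, 2]]  ->  [[2023168, -563551], [-783457, 218231]]
... * rho(b^-1) = [[7, 2], [3, 1]]  ->  [[12471523, 3482785], [-4829506, -1348683]]
... * rho(a^-1) = [[18, -5], [-7, 2]]  ->  [[200107919, -55392045], [-77490327, 21450164]]
... * rho(a^-1) = [[18, -5], [-7, 2]]  ->  [[3989686857, -1111323685], [-1544977034, 430351963]]
... * rho(b) = [[1, -2], [-3, 7]]  ->  [[7323657912, -15758639509], [-2836032923, 6102417809]]
... * rho(b) = [[1, -2], [-3, 7]]  ->  [[54599576439, -124957792387], [-21143286350, 48388990509]]
... * rho(a) = [[2, 5], [7, 18]]  ->  [[-765505393831, -1976242380771], [296436360863, 765285397412]]
... * rho(b) = [[1, -2], [-3, 7]]  ->  [[5163221748482, -12302685877735], [-1999419831373, 4764125060158]]
... * rho(b) = [[1, -2], [-3, 7]]  ->  [[42071279381687, -96445244641109], [-16291795011847, 37347715083852]]
tr = 42071279381687 + 37347715083852 = 79418994465539

79418994465539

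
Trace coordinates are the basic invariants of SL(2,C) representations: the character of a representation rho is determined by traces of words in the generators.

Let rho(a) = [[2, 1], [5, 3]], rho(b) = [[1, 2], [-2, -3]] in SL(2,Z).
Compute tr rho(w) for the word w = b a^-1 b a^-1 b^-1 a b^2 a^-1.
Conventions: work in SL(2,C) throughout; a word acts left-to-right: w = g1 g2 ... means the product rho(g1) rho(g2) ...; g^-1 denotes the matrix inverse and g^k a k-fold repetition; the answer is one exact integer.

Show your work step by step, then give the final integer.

rho(b) = [[1, 2], [-2, -3]]
... * rho(a^-1) = [[3, -1], [-5, 2]]  ->  [[-7, 3], [9, -4]]
... * rho(b) = [[1, 2], [-2, -3]]  ->  [[-13, -23], [17, 30]]
... * rho(a^-1) = [[3, -1], [-5, 2]]  ->  [[76, -33], [-99, 43]]
... * rho(b^-1) = [[-3, -2], [2, 1]]  ->  [[-294, -185], [383, 241]]
... * rho(a) = [[2, 1], [5, 3]]  ->  [[-1513, -849], [1971, 1106]]
... * rho(b) = [[1, 2], [-2, -3]]  ->  [[185, -479], [-241, 624]]
... * rho(b) = [[1, 2], [-2, -3]]  ->  [[1143, 1807], [-1489, -2354]]
... * rho(a^-1) = [[3, -1], [-5, 2]]  ->  [[-5606, 2471], [7303, -3219]]
tr = -5606 + -3219 = -8825

-8825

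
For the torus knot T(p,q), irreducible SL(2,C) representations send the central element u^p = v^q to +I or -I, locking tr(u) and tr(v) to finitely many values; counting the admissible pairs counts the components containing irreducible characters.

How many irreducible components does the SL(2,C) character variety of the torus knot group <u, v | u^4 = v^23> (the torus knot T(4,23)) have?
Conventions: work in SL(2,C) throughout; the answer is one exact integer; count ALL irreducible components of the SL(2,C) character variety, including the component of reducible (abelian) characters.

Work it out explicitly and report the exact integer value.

In the torus knot group T(4,23), u^4 = v^23 is central, so an irreducible representation sends it to +I or -I (Schur).
So on each irreducible component the traces are pinned: tr(u) = 2*cos(pi*alpha/4) with 1 <= alpha <= 3, tr(v) = 2*cos(pi*beta/23) with 1 <= beta <= 22.
Consistency of u^4 = (-1)^alpha I with v^23 = (-1)^beta I forces alpha = beta (mod 2).
Counting: 2 odd alphas x 11 odd betas + 1 even alphas x 11 even betas = 22 + 11 = 33.
That is 33 components of irreducible characters, and with the reducible (abelian) component the total is 34.

34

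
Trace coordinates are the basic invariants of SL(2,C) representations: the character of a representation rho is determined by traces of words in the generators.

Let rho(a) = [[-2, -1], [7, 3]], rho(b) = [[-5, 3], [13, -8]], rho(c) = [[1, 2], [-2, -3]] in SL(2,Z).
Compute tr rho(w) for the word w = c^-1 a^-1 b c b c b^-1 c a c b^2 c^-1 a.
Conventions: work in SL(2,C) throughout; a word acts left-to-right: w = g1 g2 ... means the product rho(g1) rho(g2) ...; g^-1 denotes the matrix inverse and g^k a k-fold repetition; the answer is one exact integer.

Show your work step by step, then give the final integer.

rho(c^-1) = [[-3, -2], [2, 1]]
... * rho(a^-1) = [[3, 1], [-7, -2]]  ->  [[5, 1], [-1, 0]]
... * rho(b) = [[-5, 3], [13, -8]]  ->  [[-12, 7], [5, -3]]
... * rho(c) = [[1, 2], [-2, -3]]  ->  [[-26, -45], [11, 19]]
... * rho(b) = [[-5, 3], [13, -8]]  ->  [[-455, 282], [192, -119]]
... * rho(c) = [[1, 2], [-2, -3]]  ->  [[-1019, -1756], [430, 741]]
... * rho(b^-1) = [[-8, -3], [-13, -5]]  ->  [[30980, 11837], [-13073, -4995]]
... * rho(c) = [[1, 2], [-2, -3]]  ->  [[7306, 26449], [-3083, -11161]]
... * rho(a) = [[-2, -1], [7, 3]]  ->  [[170531, 72041], [-71961, -30400]]
... * rho(c) = [[1, 2], [-2, -3]]  ->  [[26449, 124939], [-11161, -52722]]
... * rho(b) = [[-5, 3], [13, -8]]  ->  [[1491962, -920165], [-629581, 388293]]
... * rho(b) = [[-5, 3], [13, -8]]  ->  [[-19421955, 11837206], [8195714, -4995087]]
... * rho(c^-1) = [[-3, -2], [2, 1]]  ->  [[81940277, 50681116], [-34577316, -21386515]]
... * rho(a) = [[-2, -1], [7, 3]]  ->  [[190887258, 70103071], [-80550973, -29582229]]
tr = 190887258 + -29582229 = 161305029

161305029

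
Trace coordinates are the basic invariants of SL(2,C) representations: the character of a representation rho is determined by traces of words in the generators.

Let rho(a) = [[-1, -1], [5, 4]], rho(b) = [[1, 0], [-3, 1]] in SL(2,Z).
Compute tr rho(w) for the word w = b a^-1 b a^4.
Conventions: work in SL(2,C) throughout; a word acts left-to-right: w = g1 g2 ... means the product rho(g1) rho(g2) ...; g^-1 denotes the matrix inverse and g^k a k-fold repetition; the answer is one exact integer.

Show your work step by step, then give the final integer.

-123

rho(b) = [[1, 0], [-3, 1]]
... * rho(a^-1) = [[4, 1], [-5, -1]]  ->  [[4, 1], [-17, -4]]
... * rho(b) = [[1, 0], [-3, 1]]  ->  [[1, 1], [-5, -4]]
... * rho(a) = [[-1, -1], [5, 4]]  ->  [[4, 3], [-15, -11]]
... * rho(a) = [[-1, -1], [5, 4]]  ->  [[11, 8], [-40, -29]]
... * rho(a) = [[-1, -1], [5, 4]]  ->  [[29, 21], [-105, -76]]
... * rho(a) = [[-1, -1], [5, 4]]  ->  [[76, 55], [-275, -199]]
tr = 76 + -199 = -123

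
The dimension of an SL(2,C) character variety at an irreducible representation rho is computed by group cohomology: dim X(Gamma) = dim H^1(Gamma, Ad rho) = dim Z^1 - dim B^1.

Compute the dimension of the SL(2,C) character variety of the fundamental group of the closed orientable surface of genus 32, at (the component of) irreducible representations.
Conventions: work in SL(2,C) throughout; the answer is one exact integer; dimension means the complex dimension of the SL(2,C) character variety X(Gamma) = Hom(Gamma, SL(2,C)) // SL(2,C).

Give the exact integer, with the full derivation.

pi_1 of the closed genus-32 surface has 64 generators bound by the single product-of-commutators relator.
Unconstrained cocycle data is one sl_2 vector per generator (192 dimensions), cut by the relator condition d_2(z) = 0.
d_2 is surjective at irreducible rho (its cokernel H^2 is dual to H^0 = 0), so dim Z^1 = 192 - 3 = 189.
dim B^1 = 3 (coboundaries, injective at irreducible rho).
Hence dim X = 189 - 3 = 186.

186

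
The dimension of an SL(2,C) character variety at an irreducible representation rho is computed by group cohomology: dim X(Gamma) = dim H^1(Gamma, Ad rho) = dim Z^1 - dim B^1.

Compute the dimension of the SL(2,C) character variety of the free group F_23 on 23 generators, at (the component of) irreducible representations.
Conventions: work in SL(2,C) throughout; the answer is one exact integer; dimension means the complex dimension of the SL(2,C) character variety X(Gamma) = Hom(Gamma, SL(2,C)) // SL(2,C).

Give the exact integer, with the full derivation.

66

Here Gamma is free of rank 23 — no relator constrains a cocycle.
Z^1(Gamma, Ad rho) = (sl_2)^23: a cocycle is a free choice of one sl_2 vector per generator, so dim Z^1 = 3*23 = 69.
dim B^1 = 3: the coboundary map is injective because an irreducible image has centralizer 0 in sl_2.
Therefore dim X = 69 - 3 = 66.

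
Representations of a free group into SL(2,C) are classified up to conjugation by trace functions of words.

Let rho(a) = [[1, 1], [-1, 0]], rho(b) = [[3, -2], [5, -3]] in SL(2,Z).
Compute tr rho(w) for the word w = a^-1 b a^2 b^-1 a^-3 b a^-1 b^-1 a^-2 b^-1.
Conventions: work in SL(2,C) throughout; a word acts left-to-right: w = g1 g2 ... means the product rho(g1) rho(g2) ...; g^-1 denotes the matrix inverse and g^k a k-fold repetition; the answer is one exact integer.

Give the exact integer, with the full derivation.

rho(a^-1) = [[0, -1], [1, 1]]
... * rho(b) = [[3, -2], [5, -3]]  ->  [[-5, 3], [8, -5]]
... * rho(a) = [[1, 1], [-1, 0]]  ->  [[-8, -5], [13, 8]]
... * rho(a) = [[1, 1], [-1, 0]]  ->  [[-3, -8], [5, 13]]
... * rho(b^-1) = [[-3, 2], [-5, 3]]  ->  [[49, -30], [-80, 49]]
... * rho(a^-1) = [[0, -1], [1, 1]]  ->  [[-30, -79], [49, 129]]
... * rho(a^-1) = [[0, -1], [1, 1]]  ->  [[-79, -49], [129, 80]]
... * rho(a^-1) = [[0, -1], [1, 1]]  ->  [[-49, 30], [80, -49]]
... * rho(b) = [[3, -2], [5, -3]]  ->  [[3, 8], [-5, -13]]
... * rho(a^-1) = [[0, -1], [1, 1]]  ->  [[8, 5], [-13, -8]]
... * rho(b^-1) = [[-3, 2], [-5, 3]]  ->  [[-49, 31], [79, -50]]
... * rho(a^-1) = [[0, -1], [1, 1]]  ->  [[31, 80], [-50, -129]]
... * rho(a^-1) = [[0, -1], [1, 1]]  ->  [[80, 49], [-129, -79]]
... * rho(b^-1) = [[-3, 2], [-5, 3]]  ->  [[-485, 307], [782, -495]]
tr = -485 + -495 = -980

-980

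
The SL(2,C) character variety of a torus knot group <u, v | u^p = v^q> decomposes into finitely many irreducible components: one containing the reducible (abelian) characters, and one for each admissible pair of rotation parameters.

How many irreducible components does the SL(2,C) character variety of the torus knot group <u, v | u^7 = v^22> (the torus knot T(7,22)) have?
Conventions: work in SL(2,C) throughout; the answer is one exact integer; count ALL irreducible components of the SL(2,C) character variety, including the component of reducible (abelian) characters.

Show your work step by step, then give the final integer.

In the torus knot group T(7,22), u^7 = v^22 is central, so an irreducible representation sends it to +I or -I (Schur).
On an irreducible component, tr(u) is locked at 2*cos(pi*alpha/7) for some alpha in 1..6, and tr(v) at 2*cos(pi*beta/22) for some beta in 1..21.
u^7 = (-1)^alpha I and v^22 = (-1)^beta I must agree, so alpha and beta have equal parity.
count pairs: odd alpha (3 choices) x odd beta (11), plus even alpha (3) x even beta (10): 3*11 + 3*10 = 63.
Total: 63 irreducible-character components + 1 reducible (abelian) component = 64.

64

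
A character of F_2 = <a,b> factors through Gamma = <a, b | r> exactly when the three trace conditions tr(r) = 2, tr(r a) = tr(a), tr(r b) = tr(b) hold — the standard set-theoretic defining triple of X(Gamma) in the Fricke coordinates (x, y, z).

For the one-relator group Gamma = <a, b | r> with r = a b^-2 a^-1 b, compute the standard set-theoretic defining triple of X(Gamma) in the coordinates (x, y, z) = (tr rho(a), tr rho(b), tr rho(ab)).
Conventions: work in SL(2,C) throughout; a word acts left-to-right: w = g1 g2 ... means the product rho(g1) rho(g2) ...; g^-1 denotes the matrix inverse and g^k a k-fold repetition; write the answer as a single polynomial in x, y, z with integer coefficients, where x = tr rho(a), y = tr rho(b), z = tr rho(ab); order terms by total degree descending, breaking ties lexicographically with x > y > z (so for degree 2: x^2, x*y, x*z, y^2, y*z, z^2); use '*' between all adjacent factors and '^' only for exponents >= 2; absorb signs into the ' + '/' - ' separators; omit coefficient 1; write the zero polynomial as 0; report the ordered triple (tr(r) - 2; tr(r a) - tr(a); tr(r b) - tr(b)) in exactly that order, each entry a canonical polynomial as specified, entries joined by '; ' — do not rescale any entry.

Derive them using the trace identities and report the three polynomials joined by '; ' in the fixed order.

-x*y^2*z + x^2*y + y^3 + y*z^2 - 3*y - 2; -x^2*y^2*z + x^3*y + x*y^3 + x*y*z^2 - 3*x*y - x - z; -x*y^3*z + x^2*y^2 + y^4 + y^2*z^2 - 4*y^2 - y + 2

trace(b a b) = trace(b) * trace(a b) - trace(a) = y*z - x
and trace(b a b a) = trace(a b) * trace(a b) - trace(1) = z^2 - 2
trace(a^-1 b a b) = trace(b a b) * trace(a) - trace(b a b a) = x*y*z - x^2 - z^2 + 2
and trace(b^-1 a^-1 b a) = trace(a^-1 b a) * trace(b) - trace(a^-1 b a b) = -x*y*z + x^2 + y^2 + z^2 - 2
and trace(a b^-2 a^-1 b) = trace(b^-1 a^-1 b a) * trace(b) - trace(b^-1 a^-1 b a b) = -x*y^2*z + x^2*y + y^3 + y*z^2 - 3*y
trace(a^2) = trace(a) * trace(a) - trace(1)  (reduce the a square) = x^2 - 2
and trace(a^2 b) = trace(a) * trace(b a) - trace(b)  (reduce the a square) = x*z - y
trace(a^2 b^-1) = trace(a^2) * trace(b) - trace(a^2 b)  (eliminate b^-1) = x^2*y - x*z - y
trace(a b a^2) = trace(a) * trace(b a^2) - trace(b a)  (reduce the a square) = x^2*z - x*y - z
next, trace(a b a^2 b) = trace(a) * trace(b a b a) - trace(b a b)  (reduce the a square) = x*z^2 - y*z - x
next, trace(a b a^2 b^-1) = trace(a b a^2) * trace(b) - trace(a b a^2 b)  (eliminate b^-1) = x^2*y*z - x*y^2 - x*z^2 + x
and trace(b a^2 b^-2 a) = trace(a b a^2 b^-1) * trace(b) - trace(a b a^2)  (eliminate b^-1) = x^2*y^2*z - x*y^3 - x*y*z^2 - x^2*z + 2*x*y + z
trace(a b^-2 a^-1 b a) = trace(b a^2 b^-2) * trace(a) - trace(b a^2 b^-2 a)  (eliminate a^-1) = -x^2*y^2*z + x^3*y + x*y^3 + x*y*z^2 - 3*x*y - z
and trace(a b^2 a) = trace(b) * trace(a^2 b) - trace(a^2)  (reduce the b square) = x*y*z - x^2 - y^2 + 2
and trace(a b^2 a b) = trace(b) * trace(a b a b) - trace(a b a)  (reduce the b square) = y*z^2 - x*z - y
trace(b^2 a b^-1 a) = trace(a b^2 a) * trace(b) - trace(a b^2 a b)  (eliminate b^-1) = x*y^2*z - x^2*y - y^3 - y*z^2 + x*z + 3*y
and trace(b^-1 a^-1 b^2 a) = trace(b^2 a b^-1) * trace(a) - trace(b^2 a b^-1 a)  (eliminate a^-1) = -x*y^2*z + x^2*y + y^3 + y*z^2 - 3*y
and trace(b^2) = trace(b) * trace(b) - trace(1)  (reduce the b square) = y^2 - 2
next, trace(a b^-2 a^-1 b^2) = trace(b^-1 a^-1 b^2 a) * trace(b) - trace(b^-1 a^-1 b^2 a b)  (eliminate b^-1) = -x*y^3*z + x^2*y^2 + y^4 + y^2*z^2 - 4*y^2 + 2
assemble the triple (trace(r) - 2; trace(r a) - x; trace(r b) - y)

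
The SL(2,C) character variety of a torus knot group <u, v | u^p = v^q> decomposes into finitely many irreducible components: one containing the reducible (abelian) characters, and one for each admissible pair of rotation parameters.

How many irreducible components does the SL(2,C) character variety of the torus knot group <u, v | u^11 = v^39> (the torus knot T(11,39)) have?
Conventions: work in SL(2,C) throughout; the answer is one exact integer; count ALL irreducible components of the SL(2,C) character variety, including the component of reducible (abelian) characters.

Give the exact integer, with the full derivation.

Gamma = < u, v | u^11 = v^39 > (torus knot T(11,39)); the central element u^11 = v^39 acts as +I or -I in any irreducible SL(2,C) representation.
This locks tr(u) to 2*cos(pi*alpha/11), alpha in 1..10, and tr(v) to 2*cos(pi*beta/39), beta in 1..38, on each component of irreducible characters.
Consistency of u^11 = (-1)^alpha I with v^39 = (-1)^beta I forces alpha = beta (mod 2).
Enumerate parity-matched pairs: 5*19 odd-odd plus 5*19 even-even gives 190.
Total: 190 irreducible-character components + 1 reducible (abelian) component = 191.

191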